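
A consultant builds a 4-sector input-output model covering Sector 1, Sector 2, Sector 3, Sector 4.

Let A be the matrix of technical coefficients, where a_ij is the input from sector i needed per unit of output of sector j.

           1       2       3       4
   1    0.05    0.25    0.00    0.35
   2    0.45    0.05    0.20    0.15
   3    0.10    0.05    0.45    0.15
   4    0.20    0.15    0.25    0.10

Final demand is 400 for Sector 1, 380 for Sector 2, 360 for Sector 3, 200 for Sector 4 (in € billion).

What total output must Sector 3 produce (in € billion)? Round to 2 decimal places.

I − A =
  [   0.95    -0.25     0.00    -0.35]
  [  -0.45     0.95    -0.20    -0.15]
  [  -0.10    -0.05     0.55    -0.15]
  [  -0.20    -0.15    -0.25     0.90]
Compute the cofactors C_ij = (−1)^(i+j)·(3×3 minor ij) of I−A; the adjugate is their transpose:
adj(I−A) = Cᵀ =
  [ 0.406875   0.147625   0.148000   0.207500]
  [ 0.250125   0.387375   0.232000   0.200500]
  [ 0.143625   0.095875   0.592000   0.170500]
  [ 0.172000   0.124000   0.236000   0.420000]
det(I−A) = Σ_j (I−A)_1j·C_1j = (0.95)(0.406875) + (-0.25)(0.250125) + (0.00)(0.143625) + (-0.35)(0.172000) = 0.2638
(I − A)⁻¹ = adj(I−A) / det(I−A) ≈
  [   1.5424     0.5596     0.5610     0.7866]
  [   0.9482     1.4684     0.8795     0.7600]
  [   0.5444     0.3634     2.2441     0.6463]
  [   0.6520     0.4701     0.8946     1.5921]
x = (I − A)⁻¹ d = adj(I−A)·d / det(I−A), with det(I−A) = 0.2638:
  x_1 = (0.406875·400 + 0.147625·380 + 0.148000·360 + 0.207500·200) / 0.2638 = 313.6275 / 0.2638 ≈ 1188.88
  x_2 = (0.250125·400 + 0.387375·380 + 0.232000·360 + 0.200500·200) / 0.2638 = 370.8725 / 0.2638 ≈ 1405.89
  x_3 = (0.143625·400 + 0.095875·380 + 0.592000·360 + 0.170500·200) / 0.2638 = 341.1025 / 0.2638 ≈ 1293.03
  x_4 = (0.172000·400 + 0.124000·380 + 0.236000·360 + 0.420000·200) / 0.2638 = 284.88 / 0.2638 ≈ 1079.91

x_3 = 1293.03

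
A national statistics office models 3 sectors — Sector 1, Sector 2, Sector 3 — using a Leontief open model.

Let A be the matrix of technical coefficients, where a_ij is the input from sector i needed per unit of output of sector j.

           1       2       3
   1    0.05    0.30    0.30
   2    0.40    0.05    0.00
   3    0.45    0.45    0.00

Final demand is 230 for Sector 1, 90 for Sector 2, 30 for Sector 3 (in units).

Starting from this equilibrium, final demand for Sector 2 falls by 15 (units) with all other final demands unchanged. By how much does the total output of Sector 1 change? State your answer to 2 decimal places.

I − A =
  [   0.95    -0.30    -0.30]
  [  -0.40     0.95     0.00]
  [  -0.45    -0.45     1.00]
Cofactors of I−A, C_ij = (−1)^(i+j)·(minor ij) (rows/columns in the sector order above):
  C_11 = (0.95)(1.00) − (0.00)(-0.45) = 0.9500
  C_12 = −[(-0.40)(1.00) − (0.00)(-0.45)] = 0.4000
  C_13 = (-0.40)(-0.45) − (0.95)(-0.45) = 0.6075
  C_21 = −[(-0.30)(1.00) − (-0.30)(-0.45)] = 0.4350
  C_22 = (0.95)(1.00) − (-0.30)(-0.45) = 0.8150
  C_23 = −[(0.95)(-0.45) − (-0.30)(-0.45)] = 0.5625
  C_31 = (-0.30)(0.00) − (-0.30)(0.95) = 0.2850
  C_32 = −[(0.95)(0.00) − (-0.30)(-0.40)] = 0.1200
  C_33 = (0.95)(0.95) − (-0.30)(-0.40) = 0.7825
det(I−A) = Σ_j (I−A)_1j·C_1j = (0.95)(0.9500) + (-0.30)(0.4000) + (-0.30)(0.6075) = 0.60025
adj(I−A) = Cᵀ =
  [ 0.9500   0.4350   0.2850]
  [ 0.4000   0.8150   0.1200]
  [ 0.6075   0.5625   0.7825]
(I − A)⁻¹ = adj(I−A) / det(I−A) ≈
  [   1.5827     0.7247     0.4748]
  [   0.6664     1.3578     0.1999]
  [   1.0121     0.9371     1.3036]
Δx = (I − A)⁻¹ Δd with Δd having -15 in the Sector 2 component and 0 elsewhere.
So Δx_1 = L_12 · (-15), where L_12 = adj(I−A)_12 / det(I−A) = 0.4350 / 0.60025.
Δx_1 = 0.4350 × (-15) / 0.60025 = -6.525 / 0.60025 ≈ -10.87.

Δx_1 = -10.87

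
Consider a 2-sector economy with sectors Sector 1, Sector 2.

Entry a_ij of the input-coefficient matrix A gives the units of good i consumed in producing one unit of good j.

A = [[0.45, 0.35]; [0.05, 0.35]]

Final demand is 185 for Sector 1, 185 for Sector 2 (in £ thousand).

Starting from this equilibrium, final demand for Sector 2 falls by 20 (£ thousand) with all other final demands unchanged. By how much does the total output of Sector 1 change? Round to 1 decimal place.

I − A =
  [   0.55    -0.35]
  [  -0.05     0.65]
det(I−A) = (0.55)(0.65) − (-0.35)(-0.05) = 0.3400
adj(I−A) = [[0.65, 0.35], [0.05, 0.55]]
(I − A)⁻¹ = adj(I−A) / det(I−A) ≈
  [   1.9118     1.0294]
  [   0.1471     1.6176]
Δx = (I − A)⁻¹ Δd with Δd having -20 in the Sector 2 component and 0 elsewhere.
So Δx_1 = L_12 · (-20), where L_12 = adj(I−A)_12 / det(I−A) = 0.35 / 0.3400.
Δx_1 = 0.35 × (-20) / 0.3400 = -7.00 / 0.3400 ≈ -20.6.

Δx_1 = -20.6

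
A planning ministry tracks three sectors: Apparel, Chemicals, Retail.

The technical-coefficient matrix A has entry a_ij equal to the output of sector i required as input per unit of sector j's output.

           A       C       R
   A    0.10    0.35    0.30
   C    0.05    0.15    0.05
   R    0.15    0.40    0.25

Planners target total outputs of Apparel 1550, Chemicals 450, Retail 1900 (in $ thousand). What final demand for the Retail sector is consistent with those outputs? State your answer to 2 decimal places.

I − A =
  [   0.90    -0.35    -0.30]
  [  -0.05     0.85    -0.05]
  [  -0.15    -0.40     0.75]
d = (I − A) x:
  d_A = (+0.90)·1550 + (-0.35)·450 + (-0.30)·1900 = 667.50
  d_C = (-0.05)·1550 + (+0.85)·450 + (-0.05)·1900 = 210.00
  d_R = (-0.15)·1550 + (-0.40)·450 + (+0.75)·1900 = 1012.50

d_R = 1012.50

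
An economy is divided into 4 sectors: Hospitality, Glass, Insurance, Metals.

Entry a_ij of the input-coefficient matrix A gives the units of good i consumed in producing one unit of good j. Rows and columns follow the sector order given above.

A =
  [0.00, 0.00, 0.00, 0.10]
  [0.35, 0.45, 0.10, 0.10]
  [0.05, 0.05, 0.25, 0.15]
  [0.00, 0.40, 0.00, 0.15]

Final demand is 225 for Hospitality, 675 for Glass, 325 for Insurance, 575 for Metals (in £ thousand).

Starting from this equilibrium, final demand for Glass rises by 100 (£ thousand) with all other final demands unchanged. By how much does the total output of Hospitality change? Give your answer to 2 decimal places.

I − A =
  [   1.00     0.00     0.00    -0.10]
  [  -0.35     0.55    -0.10    -0.10]
  [  -0.05    -0.05     0.75    -0.15]
  [   0.00    -0.40     0.00     0.85]
Compute the cofactors C_ij = (−1)^(i+j)·(3×3 minor ij) of I−A; the adjugate is their transpose:
adj(I−A) = Cᵀ =
  [ 0.310375   0.030000   0.004000   0.040750]
  [ 0.227375   0.637500   0.085000   0.116750]
  [ 0.057250   0.104500   0.413500   0.092000]
  [ 0.107000   0.300000   0.040000   0.407500]
det(I−A) = Σ_j (I−A)_1j·C_1j = (1.00)(0.310375) + (0.00)(0.227375) + (0.00)(0.057250) + (-0.10)(0.107000) = 0.299675
(I − A)⁻¹ = adj(I−A) / det(I−A) ≈
  [   1.0357     0.1001     0.0133     0.1360]
  [   0.7587     2.1273     0.2836     0.3896]
  [   0.1910     0.3487     1.3798     0.3070]
  [   0.3571     1.0011     0.1335     1.3598]
Δx = (I − A)⁻¹ Δd with Δd having +100 in the Glass component and 0 elsewhere.
So Δx_H = L_HG · (+100), where L_HG = adj(I−A)_HG / det(I−A) = 0.030000 / 0.299675.
Δx_H = 0.030000 × (+100) / 0.299675 = 3.00 / 0.299675 ≈ 10.01.

Δx_H = 10.01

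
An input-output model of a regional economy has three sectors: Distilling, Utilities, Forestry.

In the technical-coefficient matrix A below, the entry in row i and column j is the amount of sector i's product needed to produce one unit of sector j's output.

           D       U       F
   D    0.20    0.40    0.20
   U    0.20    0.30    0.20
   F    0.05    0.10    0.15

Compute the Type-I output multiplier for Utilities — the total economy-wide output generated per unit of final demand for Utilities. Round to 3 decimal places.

m_U = 2.997

I − A =
  [   0.80    -0.40    -0.20]
  [  -0.20     0.70    -0.20]
  [  -0.05    -0.10     0.85]
Cofactors of I−A, C_ij = (−1)^(i+j)·(minor ij) (rows/columns in the sector order above):
  C_11 = (0.70)(0.85) − (-0.20)(-0.10) = 0.5750
  C_12 = −[(-0.20)(0.85) − (-0.20)(-0.05)] = 0.1800
  C_13 = (-0.20)(-0.10) − (0.70)(-0.05) = 0.0550
  C_21 = −[(-0.40)(0.85) − (-0.20)(-0.10)] = 0.3600
  C_22 = (0.80)(0.85) − (-0.20)(-0.05) = 0.6700
  C_23 = −[(0.80)(-0.10) − (-0.40)(-0.05)] = 0.1000
  C_31 = (-0.40)(-0.20) − (-0.20)(0.70) = 0.2200
  C_32 = −[(0.80)(-0.20) − (-0.20)(-0.20)] = 0.2000
  C_33 = (0.80)(0.70) − (-0.40)(-0.20) = 0.4800
det(I−A) = Σ_j (I−A)_1j·C_1j = (0.80)(0.5750) + (-0.40)(0.1800) + (-0.20)(0.0550) = 0.3770
adj(I−A) = Cᵀ =
  [ 0.5750   0.3600   0.2200]
  [ 0.1800   0.6700   0.2000]
  [ 0.0550   0.1000   0.4800]
(I − A)⁻¹ = adj(I−A) / det(I−A) ≈
  [   1.5252     0.9549     0.5836]
  [   0.4775     1.7772     0.5305]
  [   0.1459     0.2653     1.2732]
The output multiplier for sector j is the column-j sum of the Leontief inverse (I − A)⁻¹ = adj(I−A) / det(I−A).
Column U of adj(I−A): (0.3600, 0.6700, 0.1000); det(I−A) = 0.3770.
m_U = (0.3600 + 0.6700 + 0.1000) / 0.3770 = 1.13 / 0.3770 ≈ 2.997.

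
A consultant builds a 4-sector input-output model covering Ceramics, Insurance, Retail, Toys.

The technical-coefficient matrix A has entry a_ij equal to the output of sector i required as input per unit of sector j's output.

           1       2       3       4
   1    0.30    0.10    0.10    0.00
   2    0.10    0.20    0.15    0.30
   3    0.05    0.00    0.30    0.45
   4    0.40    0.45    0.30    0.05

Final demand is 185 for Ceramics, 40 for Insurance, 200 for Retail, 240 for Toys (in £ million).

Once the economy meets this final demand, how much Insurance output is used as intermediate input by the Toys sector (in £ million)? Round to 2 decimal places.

z_24 = 352.17

I − A =
  [   0.70    -0.10    -0.10     0.00]
  [  -0.10     0.80    -0.15    -0.30]
  [  -0.05     0.00     0.70    -0.45]
  [  -0.40    -0.45    -0.30     0.95]
Compute the cofactors C_ij = (−1)^(i+j)·(3×3 minor ij) of I−A; the adjugate is their transpose:
adj(I−A) = Cᵀ =
  [ 0.299125   0.073250   0.085750   0.063750]
  [ 0.175625   0.348250   0.184250   0.197250]
  [ 0.195500   0.164500   0.416000   0.249000]
  [ 0.270875   0.247750   0.254750   0.380250]
det(I−A) = Σ_j (I−A)_1j·C_1j = (0.70)(0.299125) + (-0.10)(0.175625) + (-0.10)(0.195500) + (0.00)(0.270875) = 0.172275
(I − A)⁻¹ = adj(I−A) / det(I−A) ≈
  [   1.7363     0.4252     0.4978     0.3700]
  [   1.0194     2.0215     1.0695     1.1450]
  [   1.1348     0.9549     2.4147     1.4454]
  [   1.5723     1.4381     1.4787     2.2072]
First solve x = (I − A)⁻¹ d = adj(I−A)·d / det(I−A); in particular x_4 = (0.270875·185 + 0.247750·40 + 0.254750·200 + 0.380250·240) / 0.172275 = 202.231875 / 0.172275 ≈ 1173.8899.
Intermediate flow from 2 to 4: z_24 = a_24 · x_4 = 0.30 × 202.231875 / 0.172275 = 60.6695625 / 0.172275 ≈ 352.17.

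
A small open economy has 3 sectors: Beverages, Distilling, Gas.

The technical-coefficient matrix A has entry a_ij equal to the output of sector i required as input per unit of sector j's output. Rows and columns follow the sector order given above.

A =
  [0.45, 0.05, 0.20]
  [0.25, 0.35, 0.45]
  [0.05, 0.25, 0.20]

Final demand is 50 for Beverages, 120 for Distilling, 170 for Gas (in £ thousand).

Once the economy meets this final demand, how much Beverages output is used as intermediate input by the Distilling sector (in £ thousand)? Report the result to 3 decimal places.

I − A =
  [   0.55    -0.05    -0.20]
  [  -0.25     0.65    -0.45]
  [  -0.05    -0.25     0.80]
Cofactors of I−A, C_ij = (−1)^(i+j)·(minor ij) (rows/columns in the sector order above):
  C_11 = (0.65)(0.80) − (-0.45)(-0.25) = 0.4075
  C_12 = −[(-0.25)(0.80) − (-0.45)(-0.05)] = 0.2225
  C_13 = (-0.25)(-0.25) − (0.65)(-0.05) = 0.0950
  C_21 = −[(-0.05)(0.80) − (-0.20)(-0.25)] = 0.0900
  C_22 = (0.55)(0.80) − (-0.20)(-0.05) = 0.4300
  C_23 = −[(0.55)(-0.25) − (-0.05)(-0.05)] = 0.1400
  C_31 = (-0.05)(-0.45) − (-0.20)(0.65) = 0.1525
  C_32 = −[(0.55)(-0.45) − (-0.20)(-0.25)] = 0.2975
  C_33 = (0.55)(0.65) − (-0.05)(-0.25) = 0.3450
det(I−A) = Σ_j (I−A)_1j·C_1j = (0.55)(0.4075) + (-0.05)(0.2225) + (-0.20)(0.0950) = 0.1940
adj(I−A) = Cᵀ =
  [ 0.4075   0.0900   0.1525]
  [ 0.2225   0.4300   0.2975]
  [ 0.0950   0.1400   0.3450]
(I − A)⁻¹ = adj(I−A) / det(I−A) ≈
  [   2.1005     0.4639     0.7861]
  [   1.1469     2.2165     1.5335]
  [   0.4897     0.7216     1.7784]
First solve x = (I − A)⁻¹ d = adj(I−A)·d / det(I−A); in particular x_2 = (0.2225·50 + 0.4300·120 + 0.2975·170) / 0.1940 = 113.30 / 0.1940 ≈ 584.02062.
Intermediate flow from 1 to 2: z_12 = a_12 · x_2 = 0.05 × 113.30 / 0.1940 = 5.665 / 0.1940 ≈ 29.201.

z_12 = 29.201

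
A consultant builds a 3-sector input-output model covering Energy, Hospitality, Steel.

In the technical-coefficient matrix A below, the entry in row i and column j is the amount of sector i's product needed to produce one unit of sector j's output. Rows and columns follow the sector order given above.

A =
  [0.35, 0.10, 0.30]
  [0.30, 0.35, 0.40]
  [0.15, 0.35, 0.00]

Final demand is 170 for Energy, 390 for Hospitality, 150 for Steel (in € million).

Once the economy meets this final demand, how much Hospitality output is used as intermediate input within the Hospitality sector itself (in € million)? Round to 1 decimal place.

z_22 = 521.3

I − A =
  [   0.65    -0.10    -0.30]
  [  -0.30     0.65    -0.40]
  [  -0.15    -0.35     1.00]
Cofactors of I−A, C_ij = (−1)^(i+j)·(minor ij) (rows/columns in the sector order above):
  C_11 = (0.65)(1.00) − (-0.40)(-0.35) = 0.5100
  C_12 = −[(-0.30)(1.00) − (-0.40)(-0.15)] = 0.3600
  C_13 = (-0.30)(-0.35) − (0.65)(-0.15) = 0.2025
  C_21 = −[(-0.10)(1.00) − (-0.30)(-0.35)] = 0.2050
  C_22 = (0.65)(1.00) − (-0.30)(-0.15) = 0.6050
  C_23 = −[(0.65)(-0.35) − (-0.10)(-0.15)] = 0.2425
  C_31 = (-0.10)(-0.40) − (-0.30)(0.65) = 0.2350
  C_32 = −[(0.65)(-0.40) − (-0.30)(-0.30)] = 0.3500
  C_33 = (0.65)(0.65) − (-0.10)(-0.30) = 0.3925
det(I−A) = Σ_j (I−A)_1j·C_1j = (0.65)(0.5100) + (-0.10)(0.3600) + (-0.30)(0.2025) = 0.23475
adj(I−A) = Cᵀ =
  [ 0.5100   0.2050   0.2350]
  [ 0.3600   0.6050   0.3500]
  [ 0.2025   0.2425   0.3925]
(I − A)⁻¹ = adj(I−A) / det(I−A) ≈
  [   2.1725     0.8733     1.0011]
  [   1.5335     2.5772     1.4909]
  [   0.8626     1.0330     1.6720]
First solve x = (I − A)⁻¹ d = adj(I−A)·d / det(I−A); in particular x_2 = (0.3600·170 + 0.6050·390 + 0.3500·150) / 0.23475 = 349.65 / 0.23475 ≈ 1489.457.
Intermediate flow from 2 to 2: z_22 = a_22 · x_2 = 0.35 × 349.65 / 0.23475 = 122.3775 / 0.23475 ≈ 521.3.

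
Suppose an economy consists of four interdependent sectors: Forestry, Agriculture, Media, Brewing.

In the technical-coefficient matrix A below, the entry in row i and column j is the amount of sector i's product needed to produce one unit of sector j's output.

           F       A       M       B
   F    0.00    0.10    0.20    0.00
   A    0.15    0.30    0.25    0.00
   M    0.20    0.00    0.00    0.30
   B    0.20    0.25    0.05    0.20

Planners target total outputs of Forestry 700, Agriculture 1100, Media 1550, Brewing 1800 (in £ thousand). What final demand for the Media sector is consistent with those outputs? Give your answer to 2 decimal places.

d_M = 870.00

I − A =
  [   1.00    -0.10    -0.20     0.00]
  [  -0.15     0.70    -0.25     0.00]
  [  -0.20     0.00     1.00    -0.30]
  [  -0.20    -0.25    -0.05     0.80]
d = (I − A) x:
  d_F = (+1.00)·700 + (-0.10)·1100 + (-0.20)·1550 + (+0.00)·1800 = 280.00
  d_A = (-0.15)·700 + (+0.70)·1100 + (-0.25)·1550 + (+0.00)·1800 = 277.50
  d_M = (-0.20)·700 + (+0.00)·1100 + (+1.00)·1550 + (-0.30)·1800 = 870.00
  d_B = (-0.20)·700 + (-0.25)·1100 + (-0.05)·1550 + (+0.80)·1800 = 947.50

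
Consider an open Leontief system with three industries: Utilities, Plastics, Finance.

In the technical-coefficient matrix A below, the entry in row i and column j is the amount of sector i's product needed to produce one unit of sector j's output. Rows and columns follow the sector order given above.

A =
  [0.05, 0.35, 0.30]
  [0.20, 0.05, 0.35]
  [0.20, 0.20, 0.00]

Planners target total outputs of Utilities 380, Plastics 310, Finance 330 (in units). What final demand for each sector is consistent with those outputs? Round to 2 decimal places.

d_1 = 153.50, d_2 = 103.00, d_3 = 192.00

I − A =
  [   0.95    -0.35    -0.30]
  [  -0.20     0.95    -0.35]
  [  -0.20    -0.20     1.00]
d = (I − A) x:
  d_1 = (+0.95)·380 + (-0.35)·310 + (-0.30)·330 = 153.50
  d_2 = (-0.20)·380 + (+0.95)·310 + (-0.35)·330 = 103.00
  d_3 = (-0.20)·380 + (-0.20)·310 + (+1.00)·330 = 192.00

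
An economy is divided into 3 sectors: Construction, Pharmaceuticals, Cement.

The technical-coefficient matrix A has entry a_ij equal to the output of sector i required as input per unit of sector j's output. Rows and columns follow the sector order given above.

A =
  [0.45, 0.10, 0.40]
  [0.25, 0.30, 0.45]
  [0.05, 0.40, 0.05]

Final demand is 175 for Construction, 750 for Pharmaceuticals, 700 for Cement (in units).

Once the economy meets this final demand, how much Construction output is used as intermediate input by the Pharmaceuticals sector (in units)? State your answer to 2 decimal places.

I − A =
  [   0.55    -0.10    -0.40]
  [  -0.25     0.70    -0.45]
  [  -0.05    -0.40     0.95]
Cofactors of I−A, C_ij = (−1)^(i+j)·(minor ij) (rows/columns in the sector order above):
  C_11 = (0.70)(0.95) − (-0.45)(-0.40) = 0.4850
  C_12 = −[(-0.25)(0.95) − (-0.45)(-0.05)] = 0.2600
  C_13 = (-0.25)(-0.40) − (0.70)(-0.05) = 0.1350
  C_21 = −[(-0.10)(0.95) − (-0.40)(-0.40)] = 0.2550
  C_22 = (0.55)(0.95) − (-0.40)(-0.05) = 0.5025
  C_23 = −[(0.55)(-0.40) − (-0.10)(-0.05)] = 0.2250
  C_31 = (-0.10)(-0.45) − (-0.40)(0.70) = 0.3250
  C_32 = −[(0.55)(-0.45) − (-0.40)(-0.25)] = 0.3475
  C_33 = (0.55)(0.70) − (-0.10)(-0.25) = 0.3600
det(I−A) = Σ_j (I−A)_1j·C_1j = (0.55)(0.4850) + (-0.10)(0.2600) + (-0.40)(0.1350) = 0.18675
adj(I−A) = Cᵀ =
  [ 0.4850   0.2550   0.3250]
  [ 0.2600   0.5025   0.3475]
  [ 0.1350   0.2250   0.3600]
(I − A)⁻¹ = adj(I−A) / det(I−A) ≈
  [   2.5971     1.3655     1.7403]
  [   1.3922     2.6908     1.8608]
  [   0.7229     1.2048     1.9277]
First solve x = (I − A)⁻¹ d = adj(I−A)·d / det(I−A); in particular x_2 = (0.2600·175 + 0.5025·750 + 0.3475·700) / 0.18675 = 665.625 / 0.18675 ≈ 3564.2570.
Intermediate flow from 1 to 2: z_12 = a_12 · x_2 = 0.10 × 665.625 / 0.18675 = 66.5625 / 0.18675 ≈ 356.43.

z_12 = 356.43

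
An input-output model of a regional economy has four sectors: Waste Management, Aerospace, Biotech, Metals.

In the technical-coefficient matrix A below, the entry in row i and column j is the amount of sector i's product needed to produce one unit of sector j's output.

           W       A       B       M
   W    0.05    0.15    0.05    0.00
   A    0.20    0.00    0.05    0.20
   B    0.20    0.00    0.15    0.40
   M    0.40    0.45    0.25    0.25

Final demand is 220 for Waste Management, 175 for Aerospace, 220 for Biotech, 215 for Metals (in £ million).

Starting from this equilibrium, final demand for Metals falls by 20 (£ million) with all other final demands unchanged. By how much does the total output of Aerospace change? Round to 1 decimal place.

Δx_A = -9.5

I − A =
  [   0.95    -0.15    -0.05     0.00]
  [  -0.20     1.00    -0.05    -0.20]
  [  -0.20     0.00     0.85    -0.40]
  [  -0.40    -0.45    -0.25     0.75]
Compute the cofactors C_ij = (−1)^(i+j)·(3×3 minor ij) of I−A; the adjugate is their transpose:
adj(I−A) = Cᵀ =
  [ 0.452000   0.089625   0.046125   0.048500]
  [ 0.201000   0.495125   0.094625   0.182500]
  [ 0.328000   0.217500   0.592500   0.374000]
  [ 0.471000   0.417375   0.278875   0.770500]
det(I−A) = Σ_j (I−A)_1j·C_1j = (0.95)(0.452000) + (-0.15)(0.201000) + (-0.05)(0.328000) + (0.00)(0.471000) = 0.38285
(I − A)⁻¹ = adj(I−A) / det(I−A) ≈
  [   1.1806     0.2341     0.1205     0.1267]
  [   0.5250     1.2933     0.2472     0.4767]
  [   0.8567     0.5681     1.5476     0.9769]
  [   1.2302     1.0902     0.7284     2.0125]
Δx = (I − A)⁻¹ Δd with Δd having -20 in the Metals component and 0 elsewhere.
So Δx_A = L_AM · (-20), where L_AM = adj(I−A)_AM / det(I−A) = 0.182500 / 0.38285.
Δx_A = 0.182500 × (-20) / 0.38285 = -3.65 / 0.38285 ≈ -9.5.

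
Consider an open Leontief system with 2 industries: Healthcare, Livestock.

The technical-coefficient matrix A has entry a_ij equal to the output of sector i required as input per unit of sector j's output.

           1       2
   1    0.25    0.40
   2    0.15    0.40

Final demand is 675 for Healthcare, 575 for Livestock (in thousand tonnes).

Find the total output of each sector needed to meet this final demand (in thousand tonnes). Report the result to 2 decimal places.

x_1 = 1628.21, x_2 = 1365.38

I − A =
  [   0.75    -0.40]
  [  -0.15     0.60]
det(I−A) = (0.75)(0.60) − (-0.40)(-0.15) = 0.3900
adj(I−A) = [[0.60, 0.40], [0.15, 0.75]]
(I − A)⁻¹ = adj(I−A) / det(I−A) ≈
  [   1.5385     1.0256]
  [   0.3846     1.9231]
x = (I − A)⁻¹ d = adj(I−A)·d / det(I−A), with det(I−A) = 0.3900:
  x_1 = (0.60·675 + 0.40·575) / 0.3900 = 635.00 / 0.3900 ≈ 1628.21
  x_2 = (0.15·675 + 0.75·575) / 0.3900 = 532.50 / 0.3900 ≈ 1365.38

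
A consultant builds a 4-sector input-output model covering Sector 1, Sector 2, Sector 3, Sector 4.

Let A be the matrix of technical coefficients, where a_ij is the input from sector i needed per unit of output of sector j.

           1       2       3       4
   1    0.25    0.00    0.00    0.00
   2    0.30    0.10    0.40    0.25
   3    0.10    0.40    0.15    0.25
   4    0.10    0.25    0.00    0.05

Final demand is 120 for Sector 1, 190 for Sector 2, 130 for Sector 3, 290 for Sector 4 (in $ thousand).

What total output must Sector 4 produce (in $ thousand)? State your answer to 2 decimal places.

x_4 = 504.01

I − A =
  [   0.75     0.00     0.00     0.00]
  [  -0.30     0.90    -0.40    -0.25]
  [  -0.10    -0.40     0.85    -0.25]
  [  -0.10    -0.25     0.00     0.95]
Compute the cofactors C_ij = (−1)^(i+j)·(3×3 minor ij) of I−A; the adjugate is their transpose:
adj(I−A) = Cᵀ =
  [ 0.496625   0.000000   0.000000   0.000000]
  [ 0.311500   0.605625   0.285000   0.234375]
  [ 0.244500   0.331875   0.594375   0.243750]
  [ 0.134250   0.159375   0.075000   0.453750]
det(I−A) = Σ_j (I−A)_1j·C_1j = (0.75)(0.496625) + (0.00)(0.311500) + (0.00)(0.244500) + (0.00)(0.134250) = 0.37246875
(I − A)⁻¹ = adj(I−A) / det(I−A) ≈
  [   1.3333     0.0000     0.0000     0.0000]
  [   0.8363     1.6260     0.7652     0.6292]
  [   0.6564     0.8910     1.5958     0.6544]
  [   0.3604     0.4279     0.2014     1.2182]
x = (I − A)⁻¹ d = adj(I−A)·d / det(I−A), with det(I−A) = 0.37246875:
  x_1 = (0.496625·120 + 0.000000·190 + 0.000000·130 + 0.000000·290) / 0.37246875 = 59.595 / 0.37246875 = 160.00
  x_2 = (0.311500·120 + 0.605625·190 + 0.285000·130 + 0.234375·290) / 0.37246875 = 257.4675 / 0.37246875 ≈ 691.25
  x_3 = (0.244500·120 + 0.331875·190 + 0.594375·130 + 0.243750·290) / 0.37246875 = 240.3525 / 0.37246875 ≈ 645.30
  x_4 = (0.134250·120 + 0.159375·190 + 0.075000·130 + 0.453750·290) / 0.37246875 = 187.72875 / 0.37246875 ≈ 504.01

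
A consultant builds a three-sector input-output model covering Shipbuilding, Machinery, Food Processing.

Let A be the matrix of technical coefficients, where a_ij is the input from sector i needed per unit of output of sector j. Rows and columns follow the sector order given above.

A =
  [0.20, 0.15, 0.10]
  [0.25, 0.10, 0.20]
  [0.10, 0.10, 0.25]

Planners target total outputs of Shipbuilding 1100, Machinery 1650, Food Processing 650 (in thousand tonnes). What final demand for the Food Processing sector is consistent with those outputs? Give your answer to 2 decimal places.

I − A =
  [   0.80    -0.15    -0.10]
  [  -0.25     0.90    -0.20]
  [  -0.10    -0.10     0.75]
d = (I − A) x:
  d_S = (+0.80)·1100 + (-0.15)·1650 + (-0.10)·650 = 567.50
  d_M = (-0.25)·1100 + (+0.90)·1650 + (-0.20)·650 = 1080.00
  d_F = (-0.10)·1100 + (-0.10)·1650 + (+0.75)·650 = 212.50

d_F = 212.50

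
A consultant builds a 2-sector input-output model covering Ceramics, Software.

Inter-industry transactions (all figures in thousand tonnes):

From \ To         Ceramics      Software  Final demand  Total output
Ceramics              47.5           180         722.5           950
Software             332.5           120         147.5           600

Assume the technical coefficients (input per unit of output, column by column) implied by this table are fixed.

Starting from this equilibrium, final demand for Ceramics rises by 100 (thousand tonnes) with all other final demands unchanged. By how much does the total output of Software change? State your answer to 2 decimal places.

Δx_S = 53.44

Technical coefficients a_ij = z_ij / X_j:
  a_CC = 47.5/950 = 0.05, a_SC = 332.5/950 = 0.35
  a_CS = 180/600 = 0.30, a_SS = 120/600 = 0.20
I − A =
  [   0.95    -0.30]
  [  -0.35     0.80]
det(I−A) = (0.95)(0.80) − (-0.30)(-0.35) = 0.6550
adj(I−A) = [[0.80, 0.30], [0.35, 0.95]]
(I − A)⁻¹ = adj(I−A) / det(I−A) ≈
  [   1.2214     0.4580]
  [   0.5344     1.4504]
Δx = (I − A)⁻¹ Δd with Δd having +100 in the Ceramics component and 0 elsewhere.
So Δx_S = L_SC · (+100), where L_SC = adj(I−A)_SC / det(I−A) = 0.35 / 0.6550.
Δx_S = 0.35 × (+100) / 0.6550 = 35.00 / 0.6550 ≈ 53.44.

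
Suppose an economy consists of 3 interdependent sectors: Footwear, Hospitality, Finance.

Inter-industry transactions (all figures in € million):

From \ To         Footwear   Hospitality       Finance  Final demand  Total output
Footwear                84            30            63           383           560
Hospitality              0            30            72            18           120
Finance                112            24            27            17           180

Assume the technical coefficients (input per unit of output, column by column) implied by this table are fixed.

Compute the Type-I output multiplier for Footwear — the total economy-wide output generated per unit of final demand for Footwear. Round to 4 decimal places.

m_1 = 1.9620

Technical coefficients a_ij = z_ij / X_j:
  a_11 = 84/560 = 0.15, a_21 = 0/560 = 0.00, a_31 = 112/560 = 0.20
  a_12 = 30/120 = 0.25, a_22 = 30/120 = 0.25, a_32 = 24/120 = 0.20
  a_13 = 63/180 = 0.35, a_23 = 72/180 = 0.40, a_33 = 27/180 = 0.15
I − A =
  [   0.85    -0.25    -0.35]
  [   0.00     0.75    -0.40]
  [  -0.20    -0.20     0.85]
Cofactors of I−A, C_ij = (−1)^(i+j)·(minor ij) (rows/columns in the sector order above):
  C_11 = (0.75)(0.85) − (-0.40)(-0.20) = 0.5575
  C_12 = −[(0.00)(0.85) − (-0.40)(-0.20)] = 0.0800
  C_13 = (0.00)(-0.20) − (0.75)(-0.20) = 0.1500
  C_21 = −[(-0.25)(0.85) − (-0.35)(-0.20)] = 0.2825
  C_22 = (0.85)(0.85) − (-0.35)(-0.20) = 0.6525
  C_23 = −[(0.85)(-0.20) − (-0.25)(-0.20)] = 0.2200
  C_31 = (-0.25)(-0.40) − (-0.35)(0.75) = 0.3625
  C_32 = −[(0.85)(-0.40) − (-0.35)(0.00)] = 0.3400
  C_33 = (0.85)(0.75) − (-0.25)(0.00) = 0.6375
det(I−A) = Σ_j (I−A)_1j·C_1j = (0.85)(0.5575) + (-0.25)(0.0800) + (-0.35)(0.1500) = 0.401375
adj(I−A) = Cᵀ =
  [ 0.5575   0.2825   0.3625]
  [ 0.0800   0.6525   0.3400]
  [ 0.1500   0.2200   0.6375]
(I − A)⁻¹ = adj(I−A) / det(I−A) ≈
  [   1.38898     0.70383     0.90315]
  [   0.19931     1.62566     0.84709]
  [   0.37372     0.54812     1.58829]
The output multiplier for sector j is the column-j sum of the Leontief inverse (I − A)⁻¹ = adj(I−A) / det(I−A).
Column 1 of adj(I−A): (0.5575, 0.0800, 0.1500); det(I−A) = 0.401375.
m_1 = (0.5575 + 0.0800 + 0.1500) / 0.401375 = 0.7875 / 0.401375 ≈ 1.9620.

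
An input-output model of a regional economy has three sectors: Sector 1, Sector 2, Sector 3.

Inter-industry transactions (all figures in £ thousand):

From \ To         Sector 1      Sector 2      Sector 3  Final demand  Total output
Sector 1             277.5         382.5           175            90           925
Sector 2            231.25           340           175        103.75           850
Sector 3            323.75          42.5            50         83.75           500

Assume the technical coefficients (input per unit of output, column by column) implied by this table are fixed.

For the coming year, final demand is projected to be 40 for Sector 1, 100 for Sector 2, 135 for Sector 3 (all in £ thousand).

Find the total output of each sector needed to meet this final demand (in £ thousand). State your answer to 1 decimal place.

x_1 = 857.5, x_2 = 833.0, x_3 = 529.8

Technical coefficients a_ij = z_ij / X_j:
  a_11 = 277.5/925 = 0.30, a_21 = 231.25/925 = 0.25, a_31 = 323.75/925 = 0.35
  a_12 = 382.5/850 = 0.45, a_22 = 340/850 = 0.40, a_32 = 42.5/850 = 0.05
  a_13 = 175/500 = 0.35, a_23 = 175/500 = 0.35, a_33 = 50/500 = 0.10
I − A =
  [   0.70    -0.45    -0.35]
  [  -0.25     0.60    -0.35]
  [  -0.35    -0.05     0.90]
Cofactors of I−A, C_ij = (−1)^(i+j)·(minor ij) (rows/columns in the sector order above):
  C_11 = (0.60)(0.90) − (-0.35)(-0.05) = 0.5225
  C_12 = −[(-0.25)(0.90) − (-0.35)(-0.35)] = 0.3475
  C_13 = (-0.25)(-0.05) − (0.60)(-0.35) = 0.2225
  C_21 = −[(-0.45)(0.90) − (-0.35)(-0.05)] = 0.4225
  C_22 = (0.70)(0.90) − (-0.35)(-0.35) = 0.5075
  C_23 = −[(0.70)(-0.05) − (-0.45)(-0.35)] = 0.1925
  C_31 = (-0.45)(-0.35) − (-0.35)(0.60) = 0.3675
  C_32 = −[(0.70)(-0.35) − (-0.35)(-0.25)] = 0.3325
  C_33 = (0.70)(0.60) − (-0.45)(-0.25) = 0.3075
det(I−A) = Σ_j (I−A)_1j·C_1j = (0.70)(0.5225) + (-0.45)(0.3475) + (-0.35)(0.2225) = 0.1315
adj(I−A) = Cᵀ =
  [ 0.5225   0.4225   0.3675]
  [ 0.3475   0.5075   0.3325]
  [ 0.2225   0.1925   0.3075]
(I − A)⁻¹ = adj(I−A) / det(I−A) ≈
  [   3.9734     3.2129     2.7947]
  [   2.6426     3.8593     2.5285]
  [   1.6920     1.4639     2.3384]
x = (I − A)⁻¹ d = adj(I−A)·d / det(I−A), with det(I−A) = 0.1315:
  x_1 = (0.5225·40 + 0.4225·100 + 0.3675·135) / 0.1315 = 112.7625 / 0.1315 ≈ 857.5
  x_2 = (0.3475·40 + 0.5075·100 + 0.3325·135) / 0.1315 = 109.5375 / 0.1315 ≈ 833.0
  x_3 = (0.2225·40 + 0.1925·100 + 0.3075·135) / 0.1315 = 69.6625 / 0.1315 ≈ 529.8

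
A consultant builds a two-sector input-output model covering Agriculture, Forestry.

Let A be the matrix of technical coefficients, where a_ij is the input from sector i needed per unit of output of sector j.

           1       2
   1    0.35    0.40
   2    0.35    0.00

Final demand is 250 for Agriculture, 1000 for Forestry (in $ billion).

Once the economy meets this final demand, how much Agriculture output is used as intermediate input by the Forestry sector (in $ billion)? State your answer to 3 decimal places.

I − A =
  [   0.65    -0.40]
  [  -0.35     1.00]
det(I−A) = (0.65)(1.00) − (-0.40)(-0.35) = 0.5100
adj(I−A) = [[1.00, 0.40], [0.35, 0.65]]
(I − A)⁻¹ = adj(I−A) / det(I−A) ≈
  [   1.9608     0.7843]
  [   0.6863     1.2745]
First solve x = (I − A)⁻¹ d = adj(I−A)·d / det(I−A); in particular x_2 = (0.35·250 + 0.65·1000) / 0.5100 = 737.50 / 0.5100 ≈ 1446.07843.
Intermediate flow from 1 to 2: z_12 = a_12 · x_2 = 0.40 × 737.50 / 0.5100 = 295.00 / 0.5100 ≈ 578.431.

z_12 = 578.431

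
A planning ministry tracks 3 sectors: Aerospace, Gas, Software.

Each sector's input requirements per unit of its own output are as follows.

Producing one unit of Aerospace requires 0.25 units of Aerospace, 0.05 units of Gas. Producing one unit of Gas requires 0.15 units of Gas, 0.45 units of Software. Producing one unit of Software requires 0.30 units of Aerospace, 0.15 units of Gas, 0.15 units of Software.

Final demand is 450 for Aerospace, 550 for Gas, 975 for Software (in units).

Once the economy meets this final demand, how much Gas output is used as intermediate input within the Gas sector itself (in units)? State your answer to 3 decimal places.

I − A =
  [   0.75     0.00    -0.30]
  [  -0.05     0.85    -0.15]
  [   0.00    -0.45     0.85]
Cofactors of I−A, C_ij = (−1)^(i+j)·(minor ij) (rows/columns in the sector order above):
  C_11 = (0.85)(0.85) − (-0.15)(-0.45) = 0.6550
  C_12 = −[(-0.05)(0.85) − (-0.15)(0.00)] = 0.0425
  C_13 = (-0.05)(-0.45) − (0.85)(0.00) = 0.0225
  C_21 = −[(0.00)(0.85) − (-0.30)(-0.45)] = 0.1350
  C_22 = (0.75)(0.85) − (-0.30)(0.00) = 0.6375
  C_23 = −[(0.75)(-0.45) − (0.00)(0.00)] = 0.3375
  C_31 = (0.00)(-0.15) − (-0.30)(0.85) = 0.2550
  C_32 = −[(0.75)(-0.15) − (-0.30)(-0.05)] = 0.1275
  C_33 = (0.75)(0.85) − (0.00)(-0.05) = 0.6375
det(I−A) = Σ_j (I−A)_1j·C_1j = (0.75)(0.6550) + (0.00)(0.0425) + (-0.30)(0.0225) = 0.4845
adj(I−A) = Cᵀ =
  [ 0.6550   0.1350   0.2550]
  [ 0.0425   0.6375   0.1275]
  [ 0.0225   0.3375   0.6375]
(I − A)⁻¹ = adj(I−A) / det(I−A) ≈
  [   1.3519     0.2786     0.5263]
  [   0.0877     1.3158     0.2632]
  [   0.0464     0.6966     1.3158]
First solve x = (I − A)⁻¹ d = adj(I−A)·d / det(I−A); in particular x_G = (0.0425·450 + 0.6375·550 + 0.1275·975) / 0.4845 = 494.0625 / 0.4845 ≈ 1019.73684.
Intermediate flow from G to G: z_GG = a_GG · x_G = 0.15 × 494.0625 / 0.4845 = 74.109375 / 0.4845 ≈ 152.961.

z_GG = 152.961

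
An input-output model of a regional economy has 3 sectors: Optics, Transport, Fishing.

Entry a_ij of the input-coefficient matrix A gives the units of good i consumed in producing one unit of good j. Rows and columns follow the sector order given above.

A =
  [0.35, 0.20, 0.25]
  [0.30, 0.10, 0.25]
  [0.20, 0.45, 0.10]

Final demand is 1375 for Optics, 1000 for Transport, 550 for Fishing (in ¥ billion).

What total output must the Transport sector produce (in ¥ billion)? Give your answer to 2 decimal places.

x_T = 3559.36

I − A =
  [   0.65    -0.20    -0.25]
  [  -0.30     0.90    -0.25]
  [  -0.20    -0.45     0.90]
Cofactors of I−A, C_ij = (−1)^(i+j)·(minor ij) (rows/columns in the sector order above):
  C_11 = (0.90)(0.90) − (-0.25)(-0.45) = 0.6975
  C_12 = −[(-0.30)(0.90) − (-0.25)(-0.20)] = 0.3200
  C_13 = (-0.30)(-0.45) − (0.90)(-0.20) = 0.3150
  C_21 = −[(-0.20)(0.90) − (-0.25)(-0.45)] = 0.2925
  C_22 = (0.65)(0.90) − (-0.25)(-0.20) = 0.5350
  C_23 = −[(0.65)(-0.45) − (-0.20)(-0.20)] = 0.3325
  C_31 = (-0.20)(-0.25) − (-0.25)(0.90) = 0.2750
  C_32 = −[(0.65)(-0.25) − (-0.25)(-0.30)] = 0.2375
  C_33 = (0.65)(0.90) − (-0.20)(-0.30) = 0.5250
det(I−A) = Σ_j (I−A)_1j·C_1j = (0.65)(0.6975) + (-0.20)(0.3200) + (-0.25)(0.3150) = 0.310625
adj(I−A) = Cᵀ =
  [ 0.6975   0.2925   0.2750]
  [ 0.3200   0.5350   0.2375]
  [ 0.3150   0.3325   0.5250]
(I − A)⁻¹ = adj(I−A) / det(I−A) ≈
  [   2.2455     0.9416     0.8853]
  [   1.0302     1.7223     0.7646]
  [   1.0141     1.0704     1.6901]
x = (I − A)⁻¹ d = adj(I−A)·d / det(I−A), with det(I−A) = 0.310625:
  x_O = (0.6975·1375 + 0.2925·1000 + 0.2750·550) / 0.310625 = 1402.8125 / 0.310625 ≈ 4516.10
  x_T = (0.3200·1375 + 0.5350·1000 + 0.2375·550) / 0.310625 = 1105.625 / 0.310625 ≈ 3559.36
  x_F = (0.3150·1375 + 0.3325·1000 + 0.5250·550) / 0.310625 = 1054.375 / 0.310625 ≈ 3394.37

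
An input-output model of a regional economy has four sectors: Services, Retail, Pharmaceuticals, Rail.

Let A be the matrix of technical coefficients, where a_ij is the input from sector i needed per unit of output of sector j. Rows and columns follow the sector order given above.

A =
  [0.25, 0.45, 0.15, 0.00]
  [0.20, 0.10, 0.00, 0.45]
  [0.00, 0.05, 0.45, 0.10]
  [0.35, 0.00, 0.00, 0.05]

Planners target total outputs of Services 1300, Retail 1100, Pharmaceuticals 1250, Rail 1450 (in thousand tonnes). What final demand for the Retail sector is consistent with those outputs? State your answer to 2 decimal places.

I − A =
  [   0.75    -0.45    -0.15     0.00]
  [  -0.20     0.90     0.00    -0.45]
  [   0.00    -0.05     0.55    -0.10]
  [  -0.35     0.00     0.00     0.95]
d = (I − A) x:
  d_1 = (+0.75)·1300 + (-0.45)·1100 + (-0.15)·1250 + (+0.00)·1450 = 292.50
  d_2 = (-0.20)·1300 + (+0.90)·1100 + (+0.00)·1250 + (-0.45)·1450 = 77.50
  d_3 = (+0.00)·1300 + (-0.05)·1100 + (+0.55)·1250 + (-0.10)·1450 = 487.50
  d_4 = (-0.35)·1300 + (+0.00)·1100 + (+0.00)·1250 + (+0.95)·1450 = 922.50

d_2 = 77.50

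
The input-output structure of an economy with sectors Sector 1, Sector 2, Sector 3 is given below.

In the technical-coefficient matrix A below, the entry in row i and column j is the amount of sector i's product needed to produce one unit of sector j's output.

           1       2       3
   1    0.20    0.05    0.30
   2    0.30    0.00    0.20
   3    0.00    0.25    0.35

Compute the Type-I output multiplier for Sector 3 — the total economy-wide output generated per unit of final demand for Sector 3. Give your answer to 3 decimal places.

I − A =
  [   0.80    -0.05    -0.30]
  [  -0.30     1.00    -0.20]
  [   0.00    -0.25     0.65]
Cofactors of I−A, C_ij = (−1)^(i+j)·(minor ij) (rows/columns in the sector order above):
  C_11 = (1.00)(0.65) − (-0.20)(-0.25) = 0.6000
  C_12 = −[(-0.30)(0.65) − (-0.20)(0.00)] = 0.1950
  C_13 = (-0.30)(-0.25) − (1.00)(0.00) = 0.0750
  C_21 = −[(-0.05)(0.65) − (-0.30)(-0.25)] = 0.1075
  C_22 = (0.80)(0.65) − (-0.30)(0.00) = 0.5200
  C_23 = −[(0.80)(-0.25) − (-0.05)(0.00)] = 0.2000
  C_31 = (-0.05)(-0.20) − (-0.30)(1.00) = 0.3100
  C_32 = −[(0.80)(-0.20) − (-0.30)(-0.30)] = 0.2500
  C_33 = (0.80)(1.00) − (-0.05)(-0.30) = 0.7850
det(I−A) = Σ_j (I−A)_1j·C_1j = (0.80)(0.6000) + (-0.05)(0.1950) + (-0.30)(0.0750) = 0.44775
adj(I−A) = Cᵀ =
  [ 0.6000   0.1075   0.3100]
  [ 0.1950   0.5200   0.2500]
  [ 0.0750   0.2000   0.7850]
(I − A)⁻¹ = adj(I−A) / det(I−A) ≈
  [   1.3400     0.2401     0.6924]
  [   0.4355     1.1614     0.5583]
  [   0.1675     0.4467     1.7532]
The output multiplier for sector j is the column-j sum of the Leontief inverse (I − A)⁻¹ = adj(I−A) / det(I−A).
Column 3 of adj(I−A): (0.3100, 0.2500, 0.7850); det(I−A) = 0.44775.
m_3 = (0.3100 + 0.2500 + 0.7850) / 0.44775 = 1.345 / 0.44775 ≈ 3.004.

m_3 = 3.004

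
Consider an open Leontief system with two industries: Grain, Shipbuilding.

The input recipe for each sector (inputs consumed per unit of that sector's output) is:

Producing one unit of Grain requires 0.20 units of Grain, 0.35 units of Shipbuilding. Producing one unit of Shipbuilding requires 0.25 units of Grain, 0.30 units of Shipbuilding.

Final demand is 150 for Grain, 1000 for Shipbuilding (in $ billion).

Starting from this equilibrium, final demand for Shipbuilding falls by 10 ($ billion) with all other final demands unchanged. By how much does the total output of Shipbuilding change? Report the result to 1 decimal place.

I − A =
  [   0.80    -0.25]
  [  -0.35     0.70]
det(I−A) = (0.80)(0.70) − (-0.25)(-0.35) = 0.4725
adj(I−A) = [[0.70, 0.25], [0.35, 0.80]]
(I − A)⁻¹ = adj(I−A) / det(I−A) ≈
  [   1.4815     0.5291]
  [   0.7407     1.6931]
Δx = (I − A)⁻¹ Δd with Δd having -10 in the Shipbuilding component and 0 elsewhere.
So Δx_2 = L_22 · (-10), where L_22 = adj(I−A)_22 / det(I−A) = 0.80 / 0.4725.
Δx_2 = 0.80 × (-10) / 0.4725 = -8.00 / 0.4725 ≈ -16.9.

Δx_2 = -16.9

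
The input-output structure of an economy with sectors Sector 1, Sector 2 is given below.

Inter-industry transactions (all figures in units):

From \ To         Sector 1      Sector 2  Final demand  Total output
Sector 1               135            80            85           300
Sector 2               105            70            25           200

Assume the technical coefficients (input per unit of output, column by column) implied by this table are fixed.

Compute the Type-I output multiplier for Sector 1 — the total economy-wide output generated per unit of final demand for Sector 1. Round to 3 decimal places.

Technical coefficients a_ij = z_ij / X_j:
  a_11 = 135/300 = 0.45, a_21 = 105/300 = 0.35
  a_12 = 80/200 = 0.40, a_22 = 70/200 = 0.35
I − A =
  [   0.55    -0.40]
  [  -0.35     0.65]
det(I−A) = (0.55)(0.65) − (-0.40)(-0.35) = 0.2175
adj(I−A) = [[0.65, 0.40], [0.35, 0.55]]
(I − A)⁻¹ = adj(I−A) / det(I−A) ≈
  [   2.9885     1.8391]
  [   1.6092     2.5287]
The output multiplier for sector j is the column-j sum of the Leontief inverse (I − A)⁻¹ = adj(I−A) / det(I−A).
Column 1 of adj(I−A): (0.65, 0.35); det(I−A) = 0.2175.
m_1 = (0.65 + 0.35) / 0.2175 = 1.00 / 0.2175 ≈ 4.598.

m_1 = 4.598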